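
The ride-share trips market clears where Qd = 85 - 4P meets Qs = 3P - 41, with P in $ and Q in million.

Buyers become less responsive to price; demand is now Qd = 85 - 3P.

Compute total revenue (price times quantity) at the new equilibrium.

462

Initially, 85 - 4P = 3P - 41, so 126 = 7P and P = 18, Q = 13.
With the change applied: demand Qd = 85 - 3P, supply Qs = 3P - 41.
Clearing the new market: 85 - 3P = 3P - 41, so P = 21 and Q = 22.
New expenditure = 21 × 22 = 462.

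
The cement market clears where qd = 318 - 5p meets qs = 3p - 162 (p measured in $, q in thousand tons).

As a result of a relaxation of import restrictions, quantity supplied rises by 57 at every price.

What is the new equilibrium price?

52.875

Initially, 318 - 5p = 3p - 162, so 480 = 8p and p = 60, q = 18.
The new curves are qd = 318 - 5p (demand) and qs = 3p - 105 (supply).
New equilibrium: 318 - 5p = 3p - 105 ⇒ 423 = 8p ⇒ p = 52.875, q = 53.625.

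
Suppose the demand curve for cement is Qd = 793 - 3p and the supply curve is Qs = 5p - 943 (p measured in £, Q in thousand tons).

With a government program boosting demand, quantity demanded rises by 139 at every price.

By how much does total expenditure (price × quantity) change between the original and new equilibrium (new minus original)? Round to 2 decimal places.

Before the shock: 793 - 3p = 5p - 943 ⇒ 1736 = 8p ⇒ p = 217, Q = 142.
The new curves are Qd = 932 - 3p (demand) and Qs = 5p - 943 (supply).
Clearing the new market: 932 - 3p = 5p - 943, so p = 234.375 and Q = 228.875.
Expenditure moves from 217×142 = 30814 to 234.375×228.875 = 53642.578125; change = +22828.58.

+22828.58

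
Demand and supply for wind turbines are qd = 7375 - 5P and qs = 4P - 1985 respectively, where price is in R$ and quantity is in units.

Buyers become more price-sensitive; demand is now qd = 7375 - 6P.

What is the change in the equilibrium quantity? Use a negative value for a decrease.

-416

Solve the original market: 7375 - 5P = 4P - 1985, hence P = 1040 and q = 2175.
With the change applied: demand qd = 7375 - 6P, supply qs = 4P - 1985.
Clearing the new market: 7375 - 6P = 4P - 1985, so P = 936 and q = 1759.
Δq = 1759 − 2175 = -416.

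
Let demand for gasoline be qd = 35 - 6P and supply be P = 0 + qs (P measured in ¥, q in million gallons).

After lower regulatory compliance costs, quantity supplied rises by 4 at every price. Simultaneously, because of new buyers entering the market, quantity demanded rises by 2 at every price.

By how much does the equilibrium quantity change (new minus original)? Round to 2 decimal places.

+3.71

Original equilibrium: 35 - 6P = P gives 35 = 7P, so P = 5 and q = 5.
With the change applied: demand qd = 37 - 6P, supply qs = P + 4.
New equilibrium: 37 - 6P = P + 4 ⇒ 33 = 7P ⇒ P = 33/7 ≈ 4.7143, q = 61/7 ≈ 8.7143.
Δq = 8.7143 − 5 = +3.71.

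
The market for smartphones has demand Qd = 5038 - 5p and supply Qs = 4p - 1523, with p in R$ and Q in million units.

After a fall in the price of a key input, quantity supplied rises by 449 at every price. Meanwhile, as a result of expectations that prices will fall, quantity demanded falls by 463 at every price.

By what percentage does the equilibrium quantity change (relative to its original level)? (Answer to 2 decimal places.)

Solve the original market: 5038 - 5p = 4p - 1523, hence p = 729 and Q = 1393.
With the change applied: demand Qd = 4575 - 5p, supply Qs = 4p - 1074.
New equilibrium: 4575 - 5p = 4p - 1074 ⇒ 5649 = 9p ⇒ p = 1883/3 ≈ 627.6667, Q = 4310/3 ≈ 1436.6667.
%ΔQ = (1436.6667 − 1393) / 1393 × 100 = +3.13%.

+3.13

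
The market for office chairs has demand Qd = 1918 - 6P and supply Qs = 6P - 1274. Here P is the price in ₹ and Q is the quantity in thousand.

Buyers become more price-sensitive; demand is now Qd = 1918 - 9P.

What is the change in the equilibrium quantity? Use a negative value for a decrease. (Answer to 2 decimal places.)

-319.20

Initially, 1918 - 6P = 6P - 1274, so 3192 = 12P and P = 266, Q = 322.
The new curves are Qd = 1918 - 9P (demand) and Qs = 6P - 1274 (supply).
Equate the new curves: 1918 - 9P = 6P - 1274, giving 3192 = 15P, P = 212.8, Q = 2.8.
ΔQ = 2.8 − 322 = -319.20.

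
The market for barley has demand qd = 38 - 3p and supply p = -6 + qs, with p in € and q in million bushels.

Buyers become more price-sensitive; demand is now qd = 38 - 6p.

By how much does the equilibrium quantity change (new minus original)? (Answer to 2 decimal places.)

Solve the original market: 38 - 3p = p + 6, hence p = 8 and q = 14.
The new curves are qd = 38 - 6p (demand) and qs = p + 6 (supply).
Setting them equal: 38 - 6p = p + 6 → 32 = 7p, so p = 32/7 ≈ 4.5714 and q = 74/7 ≈ 10.5714.
Δq = 10.5714 − 14 = -3.43.

-3.43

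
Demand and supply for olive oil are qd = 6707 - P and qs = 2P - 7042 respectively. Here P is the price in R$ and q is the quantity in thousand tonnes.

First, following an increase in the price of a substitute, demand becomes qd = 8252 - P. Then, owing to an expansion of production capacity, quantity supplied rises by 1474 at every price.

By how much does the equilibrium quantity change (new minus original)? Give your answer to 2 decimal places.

+1521.33

Initially, 6707 - P = 2P - 7042, so 13749 = 3P and P = 4583, q = 2124.
The shock moves the curves to qd = 8252 - P and qs = 2P - 5568.
Setting them equal: 8252 - P = 2P - 5568 → 13820 = 3P, so P = 13820/3 ≈ 4606.6667 and q = 10936/3 ≈ 3645.3333.
Δq = 3645.3333 − 2124 = +1521.33.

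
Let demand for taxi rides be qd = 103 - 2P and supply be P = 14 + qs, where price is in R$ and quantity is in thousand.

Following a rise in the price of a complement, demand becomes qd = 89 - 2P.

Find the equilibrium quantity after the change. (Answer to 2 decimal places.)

Before the shock: 103 - 2P = P - 14 ⇒ 117 = 3P ⇒ P = 39, q = 25.
With the change applied: demand qd = 89 - 2P, supply qs = P - 14.
Setting them equal: 89 - 2P = P - 14 → 103 = 3P, so P = 103/3 ≈ 34.3333 and q = 61/3 ≈ 20.3333.

20.33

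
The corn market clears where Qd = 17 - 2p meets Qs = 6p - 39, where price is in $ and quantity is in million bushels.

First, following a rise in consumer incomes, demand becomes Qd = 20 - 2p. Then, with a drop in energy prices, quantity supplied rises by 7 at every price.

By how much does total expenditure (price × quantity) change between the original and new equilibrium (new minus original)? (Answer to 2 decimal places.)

Initially, 17 - 2p = 6p - 39, so 56 = 8p and p = 7, Q = 3.
The shock moves the curves to Qd = 20 - 2p and Qs = 6p - 32.
Setting them equal: 20 - 2p = 6p - 32 → 52 = 8p, so p = 6.5 and Q = 7.
Expenditure moves from 7×3 = 21 to 6.5×7 = 45.5; change = +24.50.

+24.50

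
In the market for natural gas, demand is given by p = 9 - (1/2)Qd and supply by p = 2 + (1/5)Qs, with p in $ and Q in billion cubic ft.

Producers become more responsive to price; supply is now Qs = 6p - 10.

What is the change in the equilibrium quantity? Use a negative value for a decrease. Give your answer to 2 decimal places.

Original equilibrium: 18 - 2p = 5p - 10 gives 28 = 7p, so p = 4 and Q = 10.
With the change applied: demand Qd = 18 - 2p, supply Qs = 6p - 10.
Equate the new curves: 18 - 2p = 6p - 10, giving 28 = 8p, p = 3.5, Q = 11.
ΔQ = 11 − 10 = +1.00.

+1.00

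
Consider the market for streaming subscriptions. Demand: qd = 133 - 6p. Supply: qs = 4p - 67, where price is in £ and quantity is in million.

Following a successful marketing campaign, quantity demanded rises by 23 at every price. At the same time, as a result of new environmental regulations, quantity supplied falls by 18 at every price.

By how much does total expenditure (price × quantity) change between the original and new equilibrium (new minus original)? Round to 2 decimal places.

Original equilibrium: 133 - 6p = 4p - 67 gives 200 = 10p, so p = 20 and q = 13.
The new curves are qd = 156 - 6p (demand) and qs = 4p - 85 (supply).
Setting them equal: 156 - 6p = 4p - 85 → 241 = 10p, so p = 24.1 and q = 11.4.
Expenditure moves from 20×13 = 260 to 24.1×11.4 = 274.74; change = +14.74.

+14.74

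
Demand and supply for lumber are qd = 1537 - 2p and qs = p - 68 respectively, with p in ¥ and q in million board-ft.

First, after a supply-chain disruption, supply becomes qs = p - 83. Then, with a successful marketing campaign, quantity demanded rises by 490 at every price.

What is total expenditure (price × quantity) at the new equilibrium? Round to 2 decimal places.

436301.11

Original equilibrium: 1537 - 2p = p - 68 gives 1605 = 3p, so p = 535 and q = 467.
The new curves are qd = 2027 - 2p (demand) and qs = p - 83 (supply).
Setting them equal: 2027 - 2p = p - 83 → 2110 = 3p, so p = 2110/3 ≈ 703.3333 and q = 1861/3 ≈ 620.3333.
New expenditure = 703.3333 × 620.3333 = 436301.11.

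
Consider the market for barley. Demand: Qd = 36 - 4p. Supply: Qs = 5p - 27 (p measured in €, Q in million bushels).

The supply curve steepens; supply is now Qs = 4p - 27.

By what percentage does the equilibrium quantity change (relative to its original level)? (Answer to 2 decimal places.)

Original equilibrium: 36 - 4p = 5p - 27 gives 63 = 9p, so p = 7 and Q = 8.
The shock moves the curves to Qd = 36 - 4p and Qs = 4p - 27.
New equilibrium: 36 - 4p = 4p - 27 ⇒ 63 = 8p ⇒ p = 7.875, Q = 4.5.
%ΔQ = (4.5 − 8) / 8 × 100 = -43.75%.

-43.75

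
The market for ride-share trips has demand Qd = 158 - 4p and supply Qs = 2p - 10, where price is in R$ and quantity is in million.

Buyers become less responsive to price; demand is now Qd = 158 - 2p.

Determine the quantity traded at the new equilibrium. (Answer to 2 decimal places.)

74.00

Solve the original market: 158 - 4p = 2p - 10, hence p = 28 and Q = 46.
After the shift, demand is Qd = 158 - 2p and supply is Qs = 2p - 10.
New equilibrium: 158 - 2p = 2p - 10 ⇒ 168 = 4p ⇒ p = 42, Q = 74.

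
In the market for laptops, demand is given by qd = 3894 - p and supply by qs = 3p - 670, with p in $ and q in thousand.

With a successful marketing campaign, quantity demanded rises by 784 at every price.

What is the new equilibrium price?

Solve the original market: 3894 - p = 3p - 670, hence p = 1141 and q = 2753.
The new curves are qd = 4678 - p (demand) and qs = 3p - 670 (supply).
Equate the new curves: 4678 - p = 3p - 670, giving 5348 = 4p, p = 1337, q = 3341.

1337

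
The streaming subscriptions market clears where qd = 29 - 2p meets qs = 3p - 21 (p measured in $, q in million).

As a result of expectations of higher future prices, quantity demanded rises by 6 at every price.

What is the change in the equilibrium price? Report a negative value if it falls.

+1.2

Original equilibrium: 29 - 2p = 3p - 21 gives 50 = 5p, so p = 10 and q = 9.
The new curves are qd = 35 - 2p (demand) and qs = 3p - 21 (supply).
Setting them equal: 35 - 2p = 3p - 21 → 56 = 5p, so p = 11.2 and q = 12.6.
Δp = 11.2 − 10 = +1.2.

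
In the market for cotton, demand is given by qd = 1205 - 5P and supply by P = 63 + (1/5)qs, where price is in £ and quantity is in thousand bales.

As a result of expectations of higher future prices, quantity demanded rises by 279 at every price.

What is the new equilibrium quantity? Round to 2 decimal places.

Solve the original market: 1205 - 5P = 5P - 315, hence P = 152 and q = 445.
After the shift, demand is qd = 1484 - 5P and supply is qs = 5P - 315.
Clearing the new market: 1484 - 5P = 5P - 315, so P = 179.9 and q = 584.5.

584.50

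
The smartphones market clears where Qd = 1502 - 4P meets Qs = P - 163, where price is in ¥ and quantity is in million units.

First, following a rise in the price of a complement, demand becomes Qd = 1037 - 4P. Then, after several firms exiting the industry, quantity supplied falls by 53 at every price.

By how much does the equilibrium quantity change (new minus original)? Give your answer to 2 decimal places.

-135.40

Solve the original market: 1502 - 4P = P - 163, hence P = 333 and Q = 170.
After the shift, demand is Qd = 1037 - 4P and supply is Qs = P - 216.
Clearing the new market: 1037 - 4P = P - 216, so P = 250.6 and Q = 34.6.
ΔQ = 34.6 − 170 = -135.40.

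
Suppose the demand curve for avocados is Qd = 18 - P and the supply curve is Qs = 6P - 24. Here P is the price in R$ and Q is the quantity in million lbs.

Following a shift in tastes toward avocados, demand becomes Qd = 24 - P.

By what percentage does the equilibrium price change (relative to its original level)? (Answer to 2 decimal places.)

+14.29

Solve the original market: 18 - P = 6P - 24, hence P = 6 and Q = 12.
After the shift, demand is Qd = 24 - P and supply is Qs = 6P - 24.
Setting them equal: 24 - P = 6P - 24 → 48 = 7P, so P = 48/7 ≈ 6.8571 and Q = 120/7 ≈ 17.1429.
%ΔP = (6.8571 − 6) / 6 × 100 = +14.29%.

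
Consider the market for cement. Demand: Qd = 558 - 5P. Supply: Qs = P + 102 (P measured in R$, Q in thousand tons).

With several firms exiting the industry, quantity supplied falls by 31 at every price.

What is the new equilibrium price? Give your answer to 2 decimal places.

Solve the original market: 558 - 5P = P + 102, hence P = 76 and Q = 178.
The shock moves the curves to Qd = 558 - 5P and Qs = P + 71.
Equate the new curves: 558 - 5P = P + 71, giving 487 = 6P, P = 487/6 ≈ 81.1667, Q = 913/6 ≈ 152.1667.

81.17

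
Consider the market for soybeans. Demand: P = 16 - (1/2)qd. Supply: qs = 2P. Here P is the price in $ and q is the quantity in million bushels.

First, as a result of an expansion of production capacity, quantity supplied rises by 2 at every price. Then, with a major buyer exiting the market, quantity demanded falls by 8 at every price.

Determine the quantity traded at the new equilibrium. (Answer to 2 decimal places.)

13.00

Solve the original market: 32 - 2P = 2P, hence P = 8 and q = 16.
The new curves are qd = 24 - 2P (demand) and qs = 2P + 2 (supply).
Clearing the new market: 24 - 2P = 2P + 2, so P = 5.5 and q = 13.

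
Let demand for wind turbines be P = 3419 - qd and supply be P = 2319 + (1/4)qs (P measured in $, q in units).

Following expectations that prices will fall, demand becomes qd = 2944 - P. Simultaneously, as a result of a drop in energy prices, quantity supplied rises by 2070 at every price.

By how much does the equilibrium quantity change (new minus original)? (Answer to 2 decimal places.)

+34.00

Before the shock: 3419 - P = 4P - 9276 ⇒ 12695 = 5P ⇒ P = 2539, q = 880.
With the change applied: demand qd = 2944 - P, supply qs = 4P - 7206.
New equilibrium: 2944 - P = 4P - 7206 ⇒ 10150 = 5P ⇒ P = 2030, q = 914.
Δq = 914 − 880 = +34.00.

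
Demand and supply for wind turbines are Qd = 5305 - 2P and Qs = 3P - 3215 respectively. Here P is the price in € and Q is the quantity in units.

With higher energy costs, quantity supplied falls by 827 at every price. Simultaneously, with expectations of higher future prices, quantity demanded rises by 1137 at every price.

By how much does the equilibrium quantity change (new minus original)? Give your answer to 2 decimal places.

Before the shock: 5305 - 2P = 3P - 3215 ⇒ 8520 = 5P ⇒ P = 1704, Q = 1897.
The shock moves the curves to Qd = 6442 - 2P and Qs = 3P - 4042.
Equate the new curves: 6442 - 2P = 3P - 4042, giving 10484 = 5P, P = 2096.8, Q = 2248.4.
ΔQ = 2248.4 − 1897 = +351.40.

+351.40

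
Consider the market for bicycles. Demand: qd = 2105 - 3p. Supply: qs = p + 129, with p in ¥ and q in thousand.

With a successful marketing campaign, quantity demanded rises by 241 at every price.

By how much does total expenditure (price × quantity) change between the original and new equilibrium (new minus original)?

Original equilibrium: 2105 - 3p = p + 129 gives 1976 = 4p, so p = 494 and q = 623.
With the change applied: demand qd = 2346 - 3p, supply qs = p + 129.
Clearing the new market: 2346 - 3p = p + 129, so p = 554.25 and q = 683.25.
Expenditure moves from 494×623 = 307762 to 554.25×683.25 = 378691.3125; change = +70929.3125.

+70929.3125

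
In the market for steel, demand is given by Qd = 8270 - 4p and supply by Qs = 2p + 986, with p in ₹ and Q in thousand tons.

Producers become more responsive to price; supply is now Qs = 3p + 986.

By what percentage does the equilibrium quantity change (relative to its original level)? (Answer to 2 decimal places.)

Initially, 8270 - 4p = 2p + 986, so 7284 = 6p and p = 1214, Q = 3414.
The shock moves the curves to Qd = 8270 - 4p and Qs = 3p + 986.
Setting them equal: 8270 - 4p = 3p + 986 → 7284 = 7p, so p = 7284/7 ≈ 1040.5714 and Q = 28754/7 ≈ 4107.7143.
%ΔQ = (4107.7143 − 3414) / 3414 × 100 = +20.32%.

+20.32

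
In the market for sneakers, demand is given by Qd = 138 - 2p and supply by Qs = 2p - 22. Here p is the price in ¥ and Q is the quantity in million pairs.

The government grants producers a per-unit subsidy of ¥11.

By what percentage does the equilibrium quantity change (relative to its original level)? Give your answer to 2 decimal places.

Original equilibrium: 138 - 2p = 2p - 22 gives 160 = 4p, so p = 40 and Q = 58.
Since sellers receive the price plus the subsidy, the effective supply curve becomes Qs = 2p.
Clearing the new market: 138 - 2p = 2p, so p = 34.5 and Q = 69.
%ΔQ = (69 − 58) / 58 × 100 = +18.97%.

+18.97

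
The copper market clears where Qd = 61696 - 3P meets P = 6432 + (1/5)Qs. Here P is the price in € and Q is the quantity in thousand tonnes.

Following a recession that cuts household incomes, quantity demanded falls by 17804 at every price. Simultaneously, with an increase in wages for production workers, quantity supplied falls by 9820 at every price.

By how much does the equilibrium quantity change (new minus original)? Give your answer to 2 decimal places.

Before the shock: 61696 - 3P = 5P - 32160 ⇒ 93856 = 8P ⇒ P = 11732, Q = 26500.
After the shift, demand is Qd = 43892 - 3P and supply is Qs = 5P - 41980.
Setting them equal: 43892 - 3P = 5P - 41980 → 85872 = 8P, so P = 10734 and Q = 11690.
ΔQ = 11690 − 26500 = -14810.00.

-14810.00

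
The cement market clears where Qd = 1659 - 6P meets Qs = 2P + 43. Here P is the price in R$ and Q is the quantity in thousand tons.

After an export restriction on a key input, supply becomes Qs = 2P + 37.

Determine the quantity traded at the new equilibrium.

Initially, 1659 - 6P = 2P + 43, so 1616 = 8P and P = 202, Q = 447.
With the change applied: demand Qd = 1659 - 6P, supply Qs = 2P + 37.
Clearing the new market: 1659 - 6P = 2P + 37, so P = 202.75 and Q = 442.5.

442.5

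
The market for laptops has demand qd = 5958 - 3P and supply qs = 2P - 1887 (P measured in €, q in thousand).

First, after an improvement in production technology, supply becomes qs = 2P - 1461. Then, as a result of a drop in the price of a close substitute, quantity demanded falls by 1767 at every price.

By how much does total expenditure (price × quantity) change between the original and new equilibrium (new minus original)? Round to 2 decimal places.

-1058725.08

Original equilibrium: 5958 - 3P = 2P - 1887 gives 7845 = 5P, so P = 1569 and q = 1251.
After the shift, demand is qd = 4191 - 3P and supply is qs = 2P - 1461.
New equilibrium: 4191 - 3P = 2P - 1461 ⇒ 5652 = 5P ⇒ P = 1130.4, q = 799.8.
Expenditure moves from 1569×1251 = 1962819 to 1130.4×799.8 = 904093.92; change = -1058725.08.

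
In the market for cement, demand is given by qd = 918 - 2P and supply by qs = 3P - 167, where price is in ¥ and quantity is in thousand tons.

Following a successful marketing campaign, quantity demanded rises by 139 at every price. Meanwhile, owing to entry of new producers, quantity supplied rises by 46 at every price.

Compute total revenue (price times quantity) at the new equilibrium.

138014.48

Original equilibrium: 918 - 2P = 3P - 167 gives 1085 = 5P, so P = 217 and q = 484.
The shock moves the curves to qd = 1057 - 2P and qs = 3P - 121.
Clearing the new market: 1057 - 2P = 3P - 121, so P = 235.6 and q = 585.8.
New expenditure = 235.6 × 585.8 = 138014.48.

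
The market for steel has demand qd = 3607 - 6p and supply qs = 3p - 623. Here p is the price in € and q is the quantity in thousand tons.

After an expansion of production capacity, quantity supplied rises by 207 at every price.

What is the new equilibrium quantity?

Initially, 3607 - 6p = 3p - 623, so 4230 = 9p and p = 470, q = 787.
The shock moves the curves to qd = 3607 - 6p and qs = 3p - 416.
Clearing the new market: 3607 - 6p = 3p - 416, so p = 447 and q = 925.

925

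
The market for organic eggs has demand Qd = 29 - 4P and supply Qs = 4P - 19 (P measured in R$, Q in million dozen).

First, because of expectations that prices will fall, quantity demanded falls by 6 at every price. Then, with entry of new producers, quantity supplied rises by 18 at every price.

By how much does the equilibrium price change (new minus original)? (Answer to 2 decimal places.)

-3.00

Initially, 29 - 4P = 4P - 19, so 48 = 8P and P = 6, Q = 5.
The shock moves the curves to Qd = 23 - 4P and Qs = 4P - 1.
Clearing the new market: 23 - 4P = 4P - 1, so P = 3 and Q = 11.
ΔP = 3 − 6 = -3.00.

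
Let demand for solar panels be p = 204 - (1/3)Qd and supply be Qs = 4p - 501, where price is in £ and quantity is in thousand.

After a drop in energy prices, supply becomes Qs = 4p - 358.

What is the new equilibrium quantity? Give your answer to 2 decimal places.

196.29

Before the shock: 612 - 3p = 4p - 501 ⇒ 1113 = 7p ⇒ p = 159, Q = 135.
The new curves are Qd = 612 - 3p (demand) and Qs = 4p - 358 (supply).
Setting them equal: 612 - 3p = 4p - 358 → 970 = 7p, so p = 970/7 ≈ 138.5714 and Q = 1374/7 ≈ 196.2857.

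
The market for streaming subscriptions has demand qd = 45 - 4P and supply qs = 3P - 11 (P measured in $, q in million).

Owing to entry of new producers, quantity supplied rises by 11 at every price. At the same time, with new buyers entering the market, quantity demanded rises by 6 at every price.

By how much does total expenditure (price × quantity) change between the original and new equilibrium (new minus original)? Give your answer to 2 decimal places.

Initially, 45 - 4P = 3P - 11, so 56 = 7P and P = 8, q = 13.
The shock moves the curves to qd = 51 - 4P and qs = 3P.
Equate the new curves: 51 - 4P = 3P, giving 51 = 7P, P = 51/7 ≈ 7.2857, q = 153/7 ≈ 21.8571.
Expenditure moves from 8×13 = 104 to 7.2857×21.8571 = 159.2449; change = +55.24.

+55.24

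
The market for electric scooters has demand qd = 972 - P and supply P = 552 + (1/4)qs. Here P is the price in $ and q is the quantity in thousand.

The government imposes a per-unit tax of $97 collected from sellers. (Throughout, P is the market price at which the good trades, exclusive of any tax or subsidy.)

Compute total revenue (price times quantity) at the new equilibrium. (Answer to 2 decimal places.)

184394.24

Original equilibrium: 972 - P = 4P - 2208 gives 3180 = 5P, so P = 636 and q = 336.
Since sellers keep the price net of the tax, the effective supply curve becomes qs = 4P - 2596.
Setting them equal: 972 - P = 4P - 2596 → 3568 = 5P, so P = 713.6 and q = 258.4.
New expenditure = 713.6 × 258.4 = 184394.24.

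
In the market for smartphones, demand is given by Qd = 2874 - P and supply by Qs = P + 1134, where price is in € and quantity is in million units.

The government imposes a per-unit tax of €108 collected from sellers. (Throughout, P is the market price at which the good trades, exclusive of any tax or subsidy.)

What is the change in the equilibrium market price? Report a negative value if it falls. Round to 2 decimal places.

Solve the original market: 2874 - P = P + 1134, hence P = 870 and Q = 2004.
Since sellers keep the price net of the tax, the effective supply curve becomes Qs = P + 1026.
Setting them equal: 2874 - P = P + 1026 → 1848 = 2P, so P = 924 and Q = 1950.
ΔP = 924 − 870 = +54.00.

+54.00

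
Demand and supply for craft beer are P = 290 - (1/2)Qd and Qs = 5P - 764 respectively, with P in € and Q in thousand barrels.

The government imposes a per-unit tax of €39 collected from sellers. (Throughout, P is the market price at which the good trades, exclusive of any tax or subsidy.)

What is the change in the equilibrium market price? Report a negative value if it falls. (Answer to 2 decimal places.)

+27.86

Original equilibrium: 580 - 2P = 5P - 764 gives 1344 = 7P, so P = 192 and Q = 196.
Since sellers keep the price net of the tax, the effective supply curve becomes Qs = 5P - 959.
New equilibrium: 580 - 2P = 5P - 959 ⇒ 1539 = 7P ⇒ P = 1539/7 ≈ 219.8571, Q = 982/7 ≈ 140.2857.
ΔP = 219.8571 − 192 = +27.86.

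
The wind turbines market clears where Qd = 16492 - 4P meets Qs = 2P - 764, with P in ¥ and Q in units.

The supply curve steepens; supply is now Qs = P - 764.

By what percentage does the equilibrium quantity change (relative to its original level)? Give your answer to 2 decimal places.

Initially, 16492 - 4P = 2P - 764, so 17256 = 6P and P = 2876, Q = 4988.
The shock moves the curves to Qd = 16492 - 4P and Qs = P - 764.
Setting them equal: 16492 - 4P = P - 764 → 17256 = 5P, so P = 3451.2 and Q = 2687.2.
%ΔQ = (2687.2 − 4988) / 4988 × 100 = -46.13%.

-46.13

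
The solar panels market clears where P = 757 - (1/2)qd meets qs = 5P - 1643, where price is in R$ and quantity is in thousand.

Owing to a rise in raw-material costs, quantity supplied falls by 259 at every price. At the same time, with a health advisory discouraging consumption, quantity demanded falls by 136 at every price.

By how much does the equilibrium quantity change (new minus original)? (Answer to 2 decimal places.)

Solve the original market: 1514 - 2P = 5P - 1643, hence P = 451 and q = 612.
The new curves are qd = 1378 - 2P (demand) and qs = 5P - 1902 (supply).
New equilibrium: 1378 - 2P = 5P - 1902 ⇒ 3280 = 7P ⇒ P = 3280/7 ≈ 468.5714, q = 3086/7 ≈ 440.8571.
Δq = 440.8571 − 612 = -171.14.

-171.14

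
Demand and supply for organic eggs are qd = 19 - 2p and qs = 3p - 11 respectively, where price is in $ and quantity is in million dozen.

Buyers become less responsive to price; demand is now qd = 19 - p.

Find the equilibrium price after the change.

7.5

Initially, 19 - 2p = 3p - 11, so 30 = 5p and p = 6, q = 7.
With the change applied: demand qd = 19 - p, supply qs = 3p - 11.
Clearing the new market: 19 - p = 3p - 11, so p = 7.5 and q = 11.5.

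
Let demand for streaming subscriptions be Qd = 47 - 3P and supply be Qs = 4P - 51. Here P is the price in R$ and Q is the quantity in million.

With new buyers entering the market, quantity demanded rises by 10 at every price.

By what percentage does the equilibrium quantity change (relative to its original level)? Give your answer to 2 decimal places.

+114.29

Initially, 47 - 3P = 4P - 51, so 98 = 7P and P = 14, Q = 5.
After the shift, demand is Qd = 57 - 3P and supply is Qs = 4P - 51.
New equilibrium: 57 - 3P = 4P - 51 ⇒ 108 = 7P ⇒ P = 108/7 ≈ 15.4286, Q = 75/7 ≈ 10.7143.
%ΔQ = (10.7143 − 5) / 5 × 100 = +114.29%.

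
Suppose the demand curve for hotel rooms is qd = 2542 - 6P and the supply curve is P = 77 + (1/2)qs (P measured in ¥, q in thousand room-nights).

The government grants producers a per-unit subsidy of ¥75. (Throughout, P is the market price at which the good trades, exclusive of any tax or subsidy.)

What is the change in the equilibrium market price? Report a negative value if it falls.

-18.75

Initially, 2542 - 6P = 2P - 154, so 2696 = 8P and P = 337, q = 520.
Since sellers receive the price plus the subsidy, the effective supply curve becomes qs = 2P - 4.
Setting them equal: 2542 - 6P = 2P - 4 → 2546 = 8P, so P = 318.25 and q = 632.5.
ΔP = 318.25 − 337 = -18.75.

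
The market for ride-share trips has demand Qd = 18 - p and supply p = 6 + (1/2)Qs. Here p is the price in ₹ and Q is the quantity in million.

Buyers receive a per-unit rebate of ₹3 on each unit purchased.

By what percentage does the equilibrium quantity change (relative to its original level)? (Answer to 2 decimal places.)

+25.00

Original equilibrium: 18 - p = 2p - 12 gives 30 = 3p, so p = 10 and Q = 8.
Since buyers' out-of-pocket price is the market price minus the rebate, the effective demand curve becomes Qd = 21 - p.
New equilibrium: 21 - p = 2p - 12 ⇒ 33 = 3p ⇒ p = 11, Q = 10.
%ΔQ = (10 − 8) / 8 × 100 = +25.00%.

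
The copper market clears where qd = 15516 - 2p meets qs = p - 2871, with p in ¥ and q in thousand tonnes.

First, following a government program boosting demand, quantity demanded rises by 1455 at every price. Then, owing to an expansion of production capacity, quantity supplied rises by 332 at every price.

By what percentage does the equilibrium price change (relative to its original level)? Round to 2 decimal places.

Initially, 15516 - 2p = p - 2871, so 18387 = 3p and p = 6129, q = 3258.
The new curves are qd = 16971 - 2p (demand) and qs = p - 2539 (supply).
Clearing the new market: 16971 - 2p = p - 2539, so p = 19510/3 ≈ 6503.3333 and q = 11893/3 ≈ 3964.3333.
%Δp = (6503.3333 − 6129) / 6129 × 100 = +6.11%.

+6.11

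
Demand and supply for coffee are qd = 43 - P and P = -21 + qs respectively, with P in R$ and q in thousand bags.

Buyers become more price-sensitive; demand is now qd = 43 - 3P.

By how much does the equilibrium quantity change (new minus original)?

-5.5

Solve the original market: 43 - P = P + 21, hence P = 11 and q = 32.
After the shift, demand is qd = 43 - 3P and supply is qs = P + 21.
Equate the new curves: 43 - 3P = P + 21, giving 22 = 4P, P = 5.5, q = 26.5.
Δq = 26.5 − 32 = -5.5.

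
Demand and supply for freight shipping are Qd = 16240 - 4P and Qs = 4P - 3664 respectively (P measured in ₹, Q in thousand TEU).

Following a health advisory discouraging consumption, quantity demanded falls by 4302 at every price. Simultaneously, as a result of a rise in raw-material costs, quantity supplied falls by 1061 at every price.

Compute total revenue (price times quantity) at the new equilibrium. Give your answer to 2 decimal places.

7511888.69

Original equilibrium: 16240 - 4P = 4P - 3664 gives 19904 = 8P, so P = 2488 and Q = 6288.
The new curves are Qd = 11938 - 4P (demand) and Qs = 4P - 4725 (supply).
New equilibrium: 11938 - 4P = 4P - 4725 ⇒ 16663 = 8P ⇒ P = 2082.875, Q = 3606.5.
New expenditure = 2082.875 × 3606.5 = 7511888.69.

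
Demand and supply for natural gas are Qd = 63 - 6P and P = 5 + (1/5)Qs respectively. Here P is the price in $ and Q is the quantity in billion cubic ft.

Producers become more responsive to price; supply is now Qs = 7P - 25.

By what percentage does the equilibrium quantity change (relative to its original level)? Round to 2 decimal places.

Solve the original market: 63 - 6P = 5P - 25, hence P = 8 and Q = 15.
With the change applied: demand Qd = 63 - 6P, supply Qs = 7P - 25.
Clearing the new market: 63 - 6P = 7P - 25, so P = 88/13 ≈ 6.7692 and Q = 291/13 ≈ 22.3846.
%ΔQ = (22.3846 − 15) / 15 × 100 = +49.23%.

+49.23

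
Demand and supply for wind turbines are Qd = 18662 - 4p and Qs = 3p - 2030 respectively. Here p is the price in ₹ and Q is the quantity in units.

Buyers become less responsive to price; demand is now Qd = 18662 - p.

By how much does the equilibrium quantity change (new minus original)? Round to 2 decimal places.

+6651.00

Initially, 18662 - 4p = 3p - 2030, so 20692 = 7p and p = 2956, Q = 6838.
The shock moves the curves to Qd = 18662 - p and Qs = 3p - 2030.
Equate the new curves: 18662 - p = 3p - 2030, giving 20692 = 4p, p = 5173, Q = 13489.
ΔQ = 13489 − 6838 = +6651.00.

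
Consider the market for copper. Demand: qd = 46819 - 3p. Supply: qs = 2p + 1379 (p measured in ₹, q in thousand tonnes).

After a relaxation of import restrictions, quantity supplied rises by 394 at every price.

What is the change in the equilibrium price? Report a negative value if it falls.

-78.8

Before the shock: 46819 - 3p = 2p + 1379 ⇒ 45440 = 5p ⇒ p = 9088, q = 19555.
The new curves are qd = 46819 - 3p (demand) and qs = 2p + 1773 (supply).
Setting them equal: 46819 - 3p = 2p + 1773 → 45046 = 5p, so p = 9009.2 and q = 19791.4.
Δp = 9009.2 − 9088 = -78.8.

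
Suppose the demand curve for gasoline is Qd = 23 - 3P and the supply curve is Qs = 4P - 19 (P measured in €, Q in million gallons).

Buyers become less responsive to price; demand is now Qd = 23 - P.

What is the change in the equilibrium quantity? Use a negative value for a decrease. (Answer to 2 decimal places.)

+9.60

Initially, 23 - 3P = 4P - 19, so 42 = 7P and P = 6, Q = 5.
After the shift, demand is Qd = 23 - P and supply is Qs = 4P - 19.
Setting them equal: 23 - P = 4P - 19 → 42 = 5P, so P = 8.4 and Q = 14.6.
ΔQ = 14.6 − 5 = +9.60.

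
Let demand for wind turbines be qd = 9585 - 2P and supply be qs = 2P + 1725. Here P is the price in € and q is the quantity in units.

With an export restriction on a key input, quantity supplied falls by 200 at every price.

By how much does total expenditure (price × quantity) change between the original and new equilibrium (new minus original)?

+81250

Original equilibrium: 9585 - 2P = 2P + 1725 gives 7860 = 4P, so P = 1965 and q = 5655.
The shock moves the curves to qd = 9585 - 2P and qs = 2P + 1525.
Equate the new curves: 9585 - 2P = 2P + 1525, giving 8060 = 4P, P = 2015, q = 5555.
Expenditure moves from 1965×5655 = 11112075 to 2015×5555 = 11193325; change = +81250.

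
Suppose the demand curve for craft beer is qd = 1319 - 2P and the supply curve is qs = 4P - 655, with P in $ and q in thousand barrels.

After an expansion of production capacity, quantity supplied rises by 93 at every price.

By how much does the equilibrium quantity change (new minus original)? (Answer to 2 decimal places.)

+31.00

Initially, 1319 - 2P = 4P - 655, so 1974 = 6P and P = 329, q = 661.
The shock moves the curves to qd = 1319 - 2P and qs = 4P - 562.
New equilibrium: 1319 - 2P = 4P - 562 ⇒ 1881 = 6P ⇒ P = 313.5, q = 692.
Δq = 692 − 661 = +31.00.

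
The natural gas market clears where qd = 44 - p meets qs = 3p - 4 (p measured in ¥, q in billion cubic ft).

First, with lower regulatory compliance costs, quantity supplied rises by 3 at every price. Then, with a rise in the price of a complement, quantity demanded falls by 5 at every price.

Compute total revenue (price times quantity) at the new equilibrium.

Initially, 44 - p = 3p - 4, so 48 = 4p and p = 12, q = 32.
The new curves are qd = 39 - p (demand) and qs = 3p - 1 (supply).
Clearing the new market: 39 - p = 3p - 1, so p = 10 and q = 29.
New expenditure = 10 × 29 = 290.

290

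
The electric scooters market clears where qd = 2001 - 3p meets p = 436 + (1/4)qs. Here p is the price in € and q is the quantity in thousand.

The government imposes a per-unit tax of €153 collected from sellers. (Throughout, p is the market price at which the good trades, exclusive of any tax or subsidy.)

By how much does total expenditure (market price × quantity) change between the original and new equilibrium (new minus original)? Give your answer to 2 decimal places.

-128632.41

Solve the original market: 2001 - 3p = 4p - 1744, hence p = 535 and q = 396.
Since sellers keep the price net of the tax, the effective supply curve becomes qs = 4p - 2356.
Equate the new curves: 2001 - 3p = 4p - 2356, giving 4357 = 7p, p = 4357/7 ≈ 622.4286, q = 936/7 ≈ 133.7143.
Expenditure moves from 535×396 = 211860 to 622.4286×133.7143 = 83227.5918; change = -128632.41.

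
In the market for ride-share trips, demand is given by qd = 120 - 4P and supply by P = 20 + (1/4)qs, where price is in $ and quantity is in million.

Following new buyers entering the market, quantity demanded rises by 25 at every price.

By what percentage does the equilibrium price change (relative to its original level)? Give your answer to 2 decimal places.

Original equilibrium: 120 - 4P = 4P - 80 gives 200 = 8P, so P = 25 and q = 20.
The new curves are qd = 145 - 4P (demand) and qs = 4P - 80 (supply).
New equilibrium: 145 - 4P = 4P - 80 ⇒ 225 = 8P ⇒ P = 28.125, q = 32.5.
%ΔP = (28.125 − 25) / 25 × 100 = +12.50%.

+12.50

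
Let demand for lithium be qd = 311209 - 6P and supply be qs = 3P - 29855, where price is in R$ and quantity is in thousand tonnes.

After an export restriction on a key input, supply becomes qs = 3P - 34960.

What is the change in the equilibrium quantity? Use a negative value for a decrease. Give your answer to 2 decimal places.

Initially, 311209 - 6P = 3P - 29855, so 341064 = 9P and P = 37896, q = 83833.
After the shift, demand is qd = 311209 - 6P and supply is qs = 3P - 34960.
New equilibrium: 311209 - 6P = 3P - 34960 ⇒ 346169 = 9P ⇒ P = 346169/9 ≈ 38463.2222, q = 241289/3 ≈ 80429.6667.
Δq = 80429.6667 − 83833 = -3403.33.

-3403.33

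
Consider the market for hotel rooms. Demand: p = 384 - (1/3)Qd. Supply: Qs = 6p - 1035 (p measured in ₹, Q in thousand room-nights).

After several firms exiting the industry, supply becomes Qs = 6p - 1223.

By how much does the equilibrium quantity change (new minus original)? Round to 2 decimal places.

Initially, 1152 - 3p = 6p - 1035, so 2187 = 9p and p = 243, Q = 423.
With the change applied: demand Qd = 1152 - 3p, supply Qs = 6p - 1223.
Equate the new curves: 1152 - 3p = 6p - 1223, giving 2375 = 9p, p = 2375/9 ≈ 263.8889, Q = 1081/3 ≈ 360.3333.
ΔQ = 360.3333 − 423 = -62.67.

-62.67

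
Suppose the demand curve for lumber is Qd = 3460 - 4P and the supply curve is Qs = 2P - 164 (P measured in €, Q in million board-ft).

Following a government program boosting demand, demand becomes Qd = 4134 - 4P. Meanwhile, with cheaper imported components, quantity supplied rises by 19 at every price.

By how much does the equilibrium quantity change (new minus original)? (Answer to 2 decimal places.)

+237.33

Initially, 3460 - 4P = 2P - 164, so 3624 = 6P and P = 604, Q = 1044.
The shock moves the curves to Qd = 4134 - 4P and Qs = 2P - 145.
Clearing the new market: 4134 - 4P = 2P - 145, so P = 4279/6 ≈ 713.1667 and Q = 3844/3 ≈ 1281.3333.
ΔQ = 1281.3333 − 1044 = +237.33.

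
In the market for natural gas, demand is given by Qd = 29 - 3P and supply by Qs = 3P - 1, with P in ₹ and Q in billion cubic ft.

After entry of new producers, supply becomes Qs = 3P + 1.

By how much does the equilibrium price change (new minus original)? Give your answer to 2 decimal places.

-0.33

Before the shock: 29 - 3P = 3P - 1 ⇒ 30 = 6P ⇒ P = 5, Q = 14.
After the shift, demand is Qd = 29 - 3P and supply is Qs = 3P + 1.
Setting them equal: 29 - 3P = 3P + 1 → 28 = 6P, so P = 14/3 ≈ 4.6667 and Q = 15.
ΔP = 4.6667 − 5 = -0.33.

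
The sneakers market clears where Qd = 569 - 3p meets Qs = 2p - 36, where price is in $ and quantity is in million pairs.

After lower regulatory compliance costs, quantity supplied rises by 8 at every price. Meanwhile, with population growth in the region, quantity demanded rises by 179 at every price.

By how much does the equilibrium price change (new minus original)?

Before the shock: 569 - 3p = 2p - 36 ⇒ 605 = 5p ⇒ p = 121, Q = 206.
The shock moves the curves to Qd = 748 - 3p and Qs = 2p - 28.
Clearing the new market: 748 - 3p = 2p - 28, so p = 155.2 and Q = 282.4.
Δp = 155.2 − 121 = +34.2.

+34.2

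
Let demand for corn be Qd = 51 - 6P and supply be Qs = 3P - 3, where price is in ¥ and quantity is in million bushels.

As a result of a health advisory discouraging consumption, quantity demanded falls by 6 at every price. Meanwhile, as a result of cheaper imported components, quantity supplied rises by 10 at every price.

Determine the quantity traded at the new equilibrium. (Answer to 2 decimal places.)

19.67

Before the shock: 51 - 6P = 3P - 3 ⇒ 54 = 9P ⇒ P = 6, Q = 15.
The shock moves the curves to Qd = 45 - 6P and Qs = 3P + 7.
Setting them equal: 45 - 6P = 3P + 7 → 38 = 9P, so P = 38/9 ≈ 4.2222 and Q = 59/3 ≈ 19.6667.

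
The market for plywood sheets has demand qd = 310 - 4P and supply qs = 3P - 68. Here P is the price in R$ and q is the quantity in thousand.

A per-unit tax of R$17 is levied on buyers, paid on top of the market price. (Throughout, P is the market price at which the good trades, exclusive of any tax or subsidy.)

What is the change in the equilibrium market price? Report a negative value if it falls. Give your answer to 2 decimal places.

-9.71

Solve the original market: 310 - 4P = 3P - 68, hence P = 54 and q = 94.
Since buyers pay the price plus the tax, the effective demand curve becomes qd = 242 - 4P.
Clearing the new market: 242 - 4P = 3P - 68, so P = 310/7 ≈ 44.2857 and q = 454/7 ≈ 64.8571.
ΔP = 44.2857 − 54 = -9.71.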